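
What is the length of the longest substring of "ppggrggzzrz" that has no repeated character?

2

add p: [p] len 1
add p (repeat p, move left end past it): [p] len 1
add g: [p, g] len 2
add g (repeat g, move left end past it): [g] len 1
add r: [g, r] len 2
add g (repeat g, move left end past it): [r, g] len 2
add g (repeat g, move left end past it): [g] len 1
add z: [g, z] len 2
add z (repeat z, move left end past it): [z] len 1
add r: [z, r] len 2
add z (repeat z, move left end past it): [r, z] len 2
Longest all-distinct length: 2.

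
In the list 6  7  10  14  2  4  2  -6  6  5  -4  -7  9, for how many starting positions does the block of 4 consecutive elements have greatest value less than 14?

(6, 7, 10, 14) → max 14
(7, 10, 14, 2) → max 14
(10, 14, 2, 4) → max 14
(14, 2, 4, 2) → max 14
(2, 4, 2, -6) → max 4  < 14 ✓
(4, 2, -6, 6) → max 6  < 14 ✓
(2, -6, 6, 5) → max 6  < 14 ✓
(-6, 6, 5, -4) → max 6  < 14 ✓
(6, 5, -4, -7) → max 6  < 14 ✓
(5, -4, -7, 9) → max 9  < 14 ✓
6 windows satisfy the condition.

6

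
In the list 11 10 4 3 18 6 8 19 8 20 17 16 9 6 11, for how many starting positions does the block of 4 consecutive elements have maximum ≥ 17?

10

11 10 4 3 → max 11
10 4 3 18 → max 18  ≥ 17 ✓
4 3 18 6 → max 18  ≥ 17 ✓
3 18 6 8 → max 18  ≥ 17 ✓
18 6 8 19 → max 19  ≥ 17 ✓
6 8 19 8 → max 19  ≥ 17 ✓
8 19 8 20 → max 20  ≥ 17 ✓
19 8 20 17 → max 20  ≥ 17 ✓
8 20 17 16 → max 20  ≥ 17 ✓
20 17 16 9 → max 20  ≥ 17 ✓
17 16 9 6 → max 17  ≥ 17 ✓
16 9 6 11 → max 16
10 windows satisfy the condition.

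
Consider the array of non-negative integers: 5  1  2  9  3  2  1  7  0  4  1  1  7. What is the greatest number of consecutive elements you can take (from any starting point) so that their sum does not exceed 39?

12

[5] sum 5 len 1
[5, 1] sum 6 len 2
[5, 1, 2] sum 8 len 3
[5, 1, 2, 9] sum 17 len 4
[5, 1, 2, 9, 3] sum 20 len 5
[5, 1, 2, 9, 3, 2] sum 22 len 6
[5, 1, 2, 9, 3, 2, 1] sum 23 len 7
[5, 1, 2, 9, 3, 2, 1, 7] sum 30 len 8
[5, 1, 2, 9, 3, 2, 1, 7, 0] sum 30 len 9
[5, 1, 2, 9, 3, 2, 1, 7, 0, 4] sum 34 len 10
[5, 1, 2, 9, 3, 2, 1, 7, 0, 4, 1] sum 35 len 11
[5, 1, 2, 9, 3, 2, 1, 7, 0, 4, 1, 1] sum 36 len 12
[1, 2, 9, 3, 2, 1, 7, 0, 4, 1, 1, 7] sum 38 len 12
Longest length seen: 12.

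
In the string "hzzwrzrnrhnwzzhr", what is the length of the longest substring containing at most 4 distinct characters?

add h: window [h] (1 distinct), len 1
add z: window [h, z] (2 distinct), len 2
add z: window [h, z, z] (2 distinct), len 3
add w: window [h, z, z, w] (3 distinct), len 4
add r: window [h, z, z, w, r] (4 distinct), len 5
add z: window [h, z, z, w, r, z] (4 distinct), len 6
add r: window [h, z, z, w, r, z, r] (4 distinct), len 7
add n: window [z, z, w, r, z, r, n] (4 distinct), len 7
add r: window [z, z, w, r, z, r, n, r] (4 distinct), len 8
add h: window [r, z, r, n, r, h] (4 distinct), len 6
add n: window [r, z, r, n, r, h, n] (4 distinct), len 7
add w: window [r, n, r, h, n, w] (4 distinct), len 6
add z: window [h, n, w, z] (4 distinct), len 4
add z: window [h, n, w, z, z] (4 distinct), len 5
add h: window [h, n, w, z, z, h] (4 distinct), len 6
add r: window [w, z, z, h, r] (4 distinct), len 5
Longest length with ≤4 distinct: 8.

8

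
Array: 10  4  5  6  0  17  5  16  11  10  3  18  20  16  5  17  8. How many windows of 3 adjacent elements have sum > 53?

1

(10, 4, 5) → sum 19
(4, 5, 6) → sum 15
(5, 6, 0) → sum 11
(6, 0, 17) → sum 23
(0, 17, 5) → sum 22
(17, 5, 16) → sum 38
(5, 16, 11) → sum 32
(16, 11, 10) → sum 37
(11, 10, 3) → sum 24
(10, 3, 18) → sum 31
(3, 18, 20) → sum 41
(18, 20, 16) → sum 54  > 53 ✓
(20, 16, 5) → sum 41
(16, 5, 17) → sum 38
(5, 17, 8) → sum 30
1 window satisfy the condition.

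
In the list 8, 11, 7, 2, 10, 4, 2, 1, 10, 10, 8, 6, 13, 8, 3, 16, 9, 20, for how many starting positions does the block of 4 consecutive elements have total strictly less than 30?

7

8 11 7 2 → sum 28  < 30 ✓
11 7 2 10 → sum 30
7 2 10 4 → sum 23  < 30 ✓
2 10 4 2 → sum 18  < 30 ✓
10 4 2 1 → sum 17  < 30 ✓
4 2 1 10 → sum 17  < 30 ✓
2 1 10 10 → sum 23  < 30 ✓
1 10 10 8 → sum 29  < 30 ✓
10 10 8 6 → sum 34
10 8 6 13 → sum 37
8 6 13 8 → sum 35
6 13 8 3 → sum 30
13 8 3 16 → sum 40
8 3 16 9 → sum 36
3 16 9 20 → sum 48
7 windows satisfy the condition.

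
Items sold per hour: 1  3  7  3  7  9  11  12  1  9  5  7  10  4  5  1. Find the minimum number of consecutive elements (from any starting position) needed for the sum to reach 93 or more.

14

Extend right; whenever the sum reaches 93, record the length and shrink from the left:
add 1: running sum 1 < 93
add 3: running sum 4 < 93
add 7: running sum 11 < 93
add 3: running sum 14 < 93
add 7: running sum 21 < 93
add 9: running sum 30 < 93
add 11: running sum 41 < 93
add 12: running sum 53 < 93
add 1: running sum 54 < 93
add 9: running sum 63 < 93
add 5: running sum 68 < 93
add 7: running sum 75 < 93
add 10: running sum 85 < 93
add 4: running sum 89 < 93
add 5: shortest ending here [3, 7, 3, 7, 9, 11, 12, 1, 9, 5, 7, 10, 4, 5] sum 93, len 14
add 1: shortest ending here [3, 7, 3, 7, 9, 11, 12, 1, 9, 5, 7, 10, 4, 5, 1] sum 94, len 15
Shortest qualifying length: 14.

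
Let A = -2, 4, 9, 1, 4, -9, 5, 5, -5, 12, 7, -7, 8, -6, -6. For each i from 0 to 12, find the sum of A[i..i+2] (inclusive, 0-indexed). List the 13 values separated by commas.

-2 4 9 → sum 11
4 9 1 → sum 14
9 1 4 → sum 14
1 4 -9 → sum -4
4 -9 5 → sum 0
-9 5 5 → sum 1
5 5 -5 → sum 5
5 -5 12 → sum 12
-5 12 7 → sum 14
12 7 -7 → sum 12
7 -7 8 → sum 8
-7 8 -6 → sum -5
8 -6 -6 → sum -4

11, 14, 14, -4, 0, 1, 5, 12, 14, 12, 8, -5, -4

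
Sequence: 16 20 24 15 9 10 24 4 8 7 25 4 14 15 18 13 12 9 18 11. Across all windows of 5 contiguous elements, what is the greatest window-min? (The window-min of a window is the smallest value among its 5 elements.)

12

Each size-5 window and its min:
(16, 20, 24, 15, 9) → min 9
(20, 24, 15, 9, 10) → min 9
(24, 15, 9, 10, 24) → min 9
(15, 9, 10, 24, 4) → min 4
(9, 10, 24, 4, 8) → min 4
(10, 24, 4, 8, 7) → min 4
(24, 4, 8, 7, 25) → min 4
(4, 8, 7, 25, 4) → min 4
(8, 7, 25, 4, 14) → min 4
(7, 25, 4, 14, 15) → min 4
(25, 4, 14, 15, 18) → min 4
(4, 14, 15, 18, 13) → min 4
(14, 15, 18, 13, 12) → min 12
(15, 18, 13, 12, 9) → min 9
(18, 13, 12, 9, 18) → min 9
(13, 12, 9, 18, 11) → min 9
Greatest of these is 12.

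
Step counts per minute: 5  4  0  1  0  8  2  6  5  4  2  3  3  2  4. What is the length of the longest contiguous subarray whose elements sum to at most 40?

13

[5] sum 5 len 1
[5, 4] sum 9 len 2
[5, 4, 0] sum 9 len 3
[5, 4, 0, 1] sum 10 len 4
[5, 4, 0, 1, 0] sum 10 len 5
[5, 4, 0, 1, 0, 8] sum 18 len 6
[5, 4, 0, 1, 0, 8, 2] sum 20 len 7
[5, 4, 0, 1, 0, 8, 2, 6] sum 26 len 8
[5, 4, 0, 1, 0, 8, 2, 6, 5] sum 31 len 9
[5, 4, 0, 1, 0, 8, 2, 6, 5, 4] sum 35 len 10
[5, 4, 0, 1, 0, 8, 2, 6, 5, 4, 2] sum 37 len 11
[5, 4, 0, 1, 0, 8, 2, 6, 5, 4, 2, 3] sum 40 len 12
[4, 0, 1, 0, 8, 2, 6, 5, 4, 2, 3, 3] sum 38 len 12
[4, 0, 1, 0, 8, 2, 6, 5, 4, 2, 3, 3, 2] sum 40 len 13
[0, 1, 0, 8, 2, 6, 5, 4, 2, 3, 3, 2, 4] sum 40 len 13
Longest length seen: 13.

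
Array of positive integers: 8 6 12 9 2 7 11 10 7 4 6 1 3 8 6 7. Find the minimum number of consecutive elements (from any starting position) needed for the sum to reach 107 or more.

16

Extend right; whenever the sum reaches 107, record the length and shrink from the left:
add 8: running sum 8 < 107
add 6: running sum 14 < 107
add 12: running sum 26 < 107
add 9: running sum 35 < 107
add 2: running sum 37 < 107
add 7: running sum 44 < 107
add 11: running sum 55 < 107
add 10: running sum 65 < 107
add 7: running sum 72 < 107
add 4: running sum 76 < 107
add 6: running sum 82 < 107
add 1: running sum 83 < 107
add 3: running sum 86 < 107
add 8: running sum 94 < 107
add 6: running sum 100 < 107
end 15: [8, 6, 12, 9, 2, 7, 11, 10, 7, 4, 6, 1, 3, 8, 6, 7] sum 107, len 16
Shortest qualifying length: 16.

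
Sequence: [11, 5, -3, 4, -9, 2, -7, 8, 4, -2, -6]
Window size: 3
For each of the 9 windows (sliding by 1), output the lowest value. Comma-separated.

-3, -3, -9, -9, -9, -7, -7, -2, -6

Sliding a size-3 window across the 11 values:
11 5 -3 → min -3
5 -3 4 → min -3
-3 4 -9 → min -9
4 -9 2 → min -9
-9 2 -7 → min -9
2 -7 8 → min -7
-7 8 4 → min -7
8 4 -2 → min -2
4 -2 -6 → min -6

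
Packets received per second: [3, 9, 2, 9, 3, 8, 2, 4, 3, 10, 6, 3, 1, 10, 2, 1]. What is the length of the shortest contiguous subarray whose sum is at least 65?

13

add 3: running sum 3 < 65
add 9: running sum 12 < 65
add 2: running sum 14 < 65
add 9: running sum 23 < 65
add 3: running sum 26 < 65
add 8: running sum 34 < 65
add 2: running sum 36 < 65
add 4: running sum 40 < 65
add 3: running sum 43 < 65
add 10: running sum 53 < 65
add 6: running sum 59 < 65
add 3: running sum 62 < 65
add 1: running sum 63 < 65
add 10: shortest ending here [9, 2, 9, 3, 8, 2, 4, 3, 10, 6, 3, 1, 10] sum 70, len 13
add 2: shortest ending here [9, 2, 9, 3, 8, 2, 4, 3, 10, 6, 3, 1, 10, 2] sum 72, len 14
add 1: shortest ending here [9, 2, 9, 3, 8, 2, 4, 3, 10, 6, 3, 1, 10, 2, 1] sum 73, len 15
Shortest qualifying length: 13.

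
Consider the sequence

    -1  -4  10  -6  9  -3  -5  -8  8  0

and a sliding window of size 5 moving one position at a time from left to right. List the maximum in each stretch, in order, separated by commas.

10, 10, 10, 9, 9, 8

-1 -4 10 -6 9 → max 10
-4 10 -6 9 -3 → max 10
10 -6 9 -3 -5 → max 10
-6 9 -3 -5 -8 → max 9
9 -3 -5 -8 8 → max 9
-3 -5 -8 8 0 → max 8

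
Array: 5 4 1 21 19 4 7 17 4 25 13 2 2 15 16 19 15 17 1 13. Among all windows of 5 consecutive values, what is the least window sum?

[5, 4, 1, 21, 19] → sum 50
[4, 1, 21, 19, 4] → sum 49
[1, 21, 19, 4, 7] → sum 52
[21, 19, 4, 7, 17] → sum 68
[19, 4, 7, 17, 4] → sum 51
[4, 7, 17, 4, 25] → sum 57
[7, 17, 4, 25, 13] → sum 66
[17, 4, 25, 13, 2] → sum 61
[4, 25, 13, 2, 2] → sum 46
[25, 13, 2, 2, 15] → sum 57
[13, 2, 2, 15, 16] → sum 48
[2, 2, 15, 16, 19] → sum 54
[2, 15, 16, 19, 15] → sum 67
[15, 16, 19, 15, 17] → sum 82
[16, 19, 15, 17, 1] → sum 68
[19, 15, 17, 1, 13] → sum 65
Least of these is 46.

46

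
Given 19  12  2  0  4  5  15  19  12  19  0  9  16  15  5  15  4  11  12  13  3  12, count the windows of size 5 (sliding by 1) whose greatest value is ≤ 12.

(19, 12, 2, 0, 4) → max 19
(12, 2, 0, 4, 5) → max 12  ≤ 12 ✓
(2, 0, 4, 5, 15) → max 15
(0, 4, 5, 15, 19) → max 19
(4, 5, 15, 19, 12) → max 19
(5, 15, 19, 12, 19) → max 19
(15, 19, 12, 19, 0) → max 19
(19, 12, 19, 0, 9) → max 19
(12, 19, 0, 9, 16) → max 19
(19, 0, 9, 16, 15) → max 19
(0, 9, 16, 15, 5) → max 16
(9, 16, 15, 5, 15) → max 16
(16, 15, 5, 15, 4) → max 16
(15, 5, 15, 4, 11) → max 15
(5, 15, 4, 11, 12) → max 15
(15, 4, 11, 12, 13) → max 15
(4, 11, 12, 13, 3) → max 13
(11, 12, 13, 3, 12) → max 13
1 window satisfy the condition.

1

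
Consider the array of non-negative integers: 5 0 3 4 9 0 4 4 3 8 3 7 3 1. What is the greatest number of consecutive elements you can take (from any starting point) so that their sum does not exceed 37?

9

Extend to the right; shrink from the left whenever the sum exceeds 37:
[5] sum 5 len 1
[5, 0] sum 5 len 2
[5, 0, 3] sum 8 len 3
[5, 0, 3, 4] sum 12 len 4
[5, 0, 3, 4, 9] sum 21 len 5
[5, 0, 3, 4, 9, 0] sum 21 len 6
[5, 0, 3, 4, 9, 0, 4] sum 25 len 7
[5, 0, 3, 4, 9, 0, 4, 4] sum 29 len 8
[5, 0, 3, 4, 9, 0, 4, 4, 3] sum 32 len 9
[0, 3, 4, 9, 0, 4, 4, 3, 8] sum 35 len 9
[4, 9, 0, 4, 4, 3, 8, 3] sum 35 len 8
[0, 4, 4, 3, 8, 3, 7] sum 29 len 7
[0, 4, 4, 3, 8, 3, 7, 3] sum 32 len 8
[0, 4, 4, 3, 8, 3, 7, 3, 1] sum 33 len 9
Longest length seen: 9.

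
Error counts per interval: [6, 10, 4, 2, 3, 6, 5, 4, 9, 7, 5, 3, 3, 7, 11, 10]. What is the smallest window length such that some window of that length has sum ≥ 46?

7

Extend right; whenever the sum reaches 46, record the length and shrink from the left:
add 6: running sum 6 < 46
add 10: running sum 16 < 46
add 4: running sum 20 < 46
add 2: running sum 22 < 46
add 3: running sum 25 < 46
add 6: running sum 31 < 46
add 5: running sum 36 < 46
add 4: running sum 40 < 46
end 8: [6, 10, 4, 2, 3, 6, 5, 4, 9] sum 49, len 9
end 9: [10, 4, 2, 3, 6, 5, 4, 9, 7] sum 50, len 9
end 10: [10, 4, 2, 3, 6, 5, 4, 9, 7, 5] sum 55, len 10
end 11: [4, 2, 3, 6, 5, 4, 9, 7, 5, 3] sum 48, len 10
end 12: [2, 3, 6, 5, 4, 9, 7, 5, 3, 3] sum 47, len 10
end 13: [6, 5, 4, 9, 7, 5, 3, 3, 7] sum 49, len 9
end 14: [4, 9, 7, 5, 3, 3, 7, 11] sum 49, len 8
end 15: [7, 5, 3, 3, 7, 11, 10] sum 46, len 7
Shortest qualifying length: 7.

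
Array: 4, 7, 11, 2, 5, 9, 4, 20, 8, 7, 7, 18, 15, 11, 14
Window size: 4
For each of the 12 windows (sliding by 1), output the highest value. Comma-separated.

11, 11, 11, 9, 20, 20, 20, 20, 18, 18, 18, 18

[4, 7, 11, 2] → max 11
[7, 11, 2, 5] → max 11
[11, 2, 5, 9] → max 11
[2, 5, 9, 4] → max 9
[5, 9, 4, 20] → max 20
[9, 4, 20, 8] → max 20
[4, 20, 8, 7] → max 20
[20, 8, 7, 7] → max 20
[8, 7, 7, 18] → max 18
[7, 7, 18, 15] → max 18
[7, 18, 15, 11] → max 18
[18, 15, 11, 14] → max 18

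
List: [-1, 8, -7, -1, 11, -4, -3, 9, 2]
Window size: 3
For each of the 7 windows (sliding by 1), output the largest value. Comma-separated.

[-1, 8, -7] → max 8
[8, -7, -1] → max 8
[-7, -1, 11] → max 11
[-1, 11, -4] → max 11
[11, -4, -3] → max 11
[-4, -3, 9] → max 9
[-3, 9, 2] → max 9

8, 8, 11, 11, 11, 9, 9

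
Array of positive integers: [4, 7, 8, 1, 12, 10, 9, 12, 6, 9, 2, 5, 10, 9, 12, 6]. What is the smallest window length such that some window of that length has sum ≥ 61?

add 4: running sum 4 < 61
add 7: running sum 11 < 61
add 8: running sum 19 < 61
add 1: running sum 20 < 61
add 12: running sum 32 < 61
add 10: running sum 42 < 61
add 9: running sum 51 < 61
end 7: [4, 7, 8, 1, 12, 10, 9, 12] sum 63, len 8
end 8: [7, 8, 1, 12, 10, 9, 12, 6] sum 65, len 8
end 9: [8, 1, 12, 10, 9, 12, 6, 9] sum 67, len 8
end 10: [1, 12, 10, 9, 12, 6, 9, 2] sum 61, len 8
end 11: [12, 10, 9, 12, 6, 9, 2, 5] sum 65, len 8
end 12: [10, 9, 12, 6, 9, 2, 5, 10] sum 63, len 8
end 13: [9, 12, 6, 9, 2, 5, 10, 9] sum 62, len 8
end 14: [12, 6, 9, 2, 5, 10, 9, 12] sum 65, len 8
end 15: [12, 6, 9, 2, 5, 10, 9, 12, 6] sum 71, len 9
Shortest qualifying length: 8.

8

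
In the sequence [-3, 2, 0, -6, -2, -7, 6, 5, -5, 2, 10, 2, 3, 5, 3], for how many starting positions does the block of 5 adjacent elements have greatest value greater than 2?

[-3, 2, 0, -6, -2] → max 2
[2, 0, -6, -2, -7] → max 2
[0, -6, -2, -7, 6] → max 6  > 2 ✓
[-6, -2, -7, 6, 5] → max 6  > 2 ✓
[-2, -7, 6, 5, -5] → max 6  > 2 ✓
[-7, 6, 5, -5, 2] → max 6  > 2 ✓
[6, 5, -5, 2, 10] → max 10  > 2 ✓
[5, -5, 2, 10, 2] → max 10  > 2 ✓
[-5, 2, 10, 2, 3] → max 10  > 2 ✓
[2, 10, 2, 3, 5] → max 10  > 2 ✓
[10, 2, 3, 5, 3] → max 10  > 2 ✓
9 windows satisfy the condition.

9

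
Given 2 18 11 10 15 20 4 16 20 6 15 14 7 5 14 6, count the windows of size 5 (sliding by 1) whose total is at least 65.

5

[2, 18, 11, 10, 15] → sum 56
[18, 11, 10, 15, 20] → sum 74  ≥ 65 ✓
[11, 10, 15, 20, 4] → sum 60
[10, 15, 20, 4, 16] → sum 65  ≥ 65 ✓
[15, 20, 4, 16, 20] → sum 75  ≥ 65 ✓
[20, 4, 16, 20, 6] → sum 66  ≥ 65 ✓
[4, 16, 20, 6, 15] → sum 61
[16, 20, 6, 15, 14] → sum 71  ≥ 65 ✓
[20, 6, 15, 14, 7] → sum 62
[6, 15, 14, 7, 5] → sum 47
[15, 14, 7, 5, 14] → sum 55
[14, 7, 5, 14, 6] → sum 46
5 windows satisfy the condition.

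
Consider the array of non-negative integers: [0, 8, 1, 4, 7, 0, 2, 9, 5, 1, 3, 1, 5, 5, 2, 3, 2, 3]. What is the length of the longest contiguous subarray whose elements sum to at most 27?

→ 0: sum 0, len 1
→ 8: sum 8, len 2
→ 1: sum 9, len 3
→ 4: sum 13, len 4
→ 7: sum 20, len 5
→ 0: sum 20, len 6
→ 2: sum 22, len 7
→ 9 (dropped 0, 8): sum 23, len 6
→ 5 (dropped 1): sum 27, len 6
→ 1 (dropped 4): sum 24, len 6
→ 3: sum 27, len 7
→ 1 (dropped 7): sum 21, len 7
→ 5: sum 26, len 8
→ 5 (dropped 0, 2, 9): sum 20, len 6
→ 2: sum 22, len 7
→ 3: sum 25, len 8
→ 2: sum 27, len 9
→ 3 (dropped 5): sum 25, len 9
Longest length seen: 9.

9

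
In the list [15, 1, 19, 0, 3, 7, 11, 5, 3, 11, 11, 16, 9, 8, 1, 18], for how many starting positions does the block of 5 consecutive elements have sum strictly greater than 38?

15 1 19 0 3 → sum 38
1 19 0 3 7 → sum 30
19 0 3 7 11 → sum 40  > 38 ✓
0 3 7 11 5 → sum 26
3 7 11 5 3 → sum 29
7 11 5 3 11 → sum 37
11 5 3 11 11 → sum 41  > 38 ✓
5 3 11 11 16 → sum 46  > 38 ✓
3 11 11 16 9 → sum 50  > 38 ✓
11 11 16 9 8 → sum 55  > 38 ✓
11 16 9 8 1 → sum 45  > 38 ✓
16 9 8 1 18 → sum 52  > 38 ✓
7 windows satisfy the condition.

7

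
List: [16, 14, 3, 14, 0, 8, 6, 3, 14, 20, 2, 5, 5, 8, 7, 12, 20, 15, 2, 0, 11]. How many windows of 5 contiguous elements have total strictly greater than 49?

4

[16, 14, 3, 14, 0] → sum 47
[14, 3, 14, 0, 8] → sum 39
[3, 14, 0, 8, 6] → sum 31
[14, 0, 8, 6, 3] → sum 31
[0, 8, 6, 3, 14] → sum 31
[8, 6, 3, 14, 20] → sum 51  > 49 ✓
[6, 3, 14, 20, 2] → sum 45
[3, 14, 20, 2, 5] → sum 44
[14, 20, 2, 5, 5] → sum 46
[20, 2, 5, 5, 8] → sum 40
[2, 5, 5, 8, 7] → sum 27
[5, 5, 8, 7, 12] → sum 37
[5, 8, 7, 12, 20] → sum 52  > 49 ✓
[8, 7, 12, 20, 15] → sum 62  > 49 ✓
[7, 12, 20, 15, 2] → sum 56  > 49 ✓
[12, 20, 15, 2, 0] → sum 49
[20, 15, 2, 0, 11] → sum 48
4 windows satisfy the condition.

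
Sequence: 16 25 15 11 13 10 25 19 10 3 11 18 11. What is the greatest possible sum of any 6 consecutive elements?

[16, 25, 15, 11, 13, 10] → sum 90
[25, 15, 11, 13, 10, 25] → sum 99
[15, 11, 13, 10, 25, 19] → sum 93
[11, 13, 10, 25, 19, 10] → sum 88
[13, 10, 25, 19, 10, 3] → sum 80
[10, 25, 19, 10, 3, 11] → sum 78
[25, 19, 10, 3, 11, 18] → sum 86
[19, 10, 3, 11, 18, 11] → sum 72
Greatest of these is 99.

99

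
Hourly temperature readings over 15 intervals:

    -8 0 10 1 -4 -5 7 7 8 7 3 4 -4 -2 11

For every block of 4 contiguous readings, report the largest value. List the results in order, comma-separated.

-8 0 10 1 → max 10
0 10 1 -4 → max 10
10 1 -4 -5 → max 10
1 -4 -5 7 → max 7
-4 -5 7 7 → max 7
-5 7 7 8 → max 8
7 7 8 7 → max 8
7 8 7 3 → max 8
8 7 3 4 → max 8
7 3 4 -4 → max 7
3 4 -4 -2 → max 4
4 -4 -2 11 → max 11

10, 10, 10, 7, 7, 8, 8, 8, 8, 7, 4, 11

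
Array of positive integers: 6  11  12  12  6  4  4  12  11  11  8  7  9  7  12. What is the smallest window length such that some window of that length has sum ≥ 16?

add 6: running sum 6 < 16
add 11: shortest ending here [6, 11] sum 17, len 2
add 12: shortest ending here [11, 12] sum 23, len 2
add 12: shortest ending here [12, 12] sum 24, len 2
add 6: shortest ending here [12, 6] sum 18, len 2
add 4: shortest ending here [12, 6, 4] sum 22, len 3
add 4: shortest ending here [12, 6, 4, 4] sum 26, len 4
add 12: shortest ending here [4, 12] sum 16, len 2
add 11: shortest ending here [12, 11] sum 23, len 2
add 11: shortest ending here [11, 11] sum 22, len 2
add 8: shortest ending here [11, 8] sum 19, len 2
add 7: shortest ending here [11, 8, 7] sum 26, len 3
add 9: shortest ending here [7, 9] sum 16, len 2
add 7: shortest ending here [9, 7] sum 16, len 2
add 12: shortest ending here [7, 12] sum 19, len 2
Shortest qualifying length: 2.

2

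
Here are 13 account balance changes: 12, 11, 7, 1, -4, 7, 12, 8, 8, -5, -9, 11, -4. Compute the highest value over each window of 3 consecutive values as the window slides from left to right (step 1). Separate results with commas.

[12, 11, 7] → max 12
[11, 7, 1] → max 11
[7, 1, -4] → max 7
[1, -4, 7] → max 7
[-4, 7, 12] → max 12
[7, 12, 8] → max 12
[12, 8, 8] → max 12
[8, 8, -5] → max 8
[8, -5, -9] → max 8
[-5, -9, 11] → max 11
[-9, 11, -4] → max 11

12, 11, 7, 7, 12, 12, 12, 8, 8, 11, 11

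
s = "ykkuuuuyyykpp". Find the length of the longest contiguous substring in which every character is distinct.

3

[y] len 1
[y, k] len 2
[k] len 1
[k, u] len 2
[u] len 1
[u] len 1
[u] len 1
[u, y] len 2
[y] len 1
[y] len 1
[y, k] len 2
[y, k, p] len 3
[p] len 1
Longest all-distinct length: 3.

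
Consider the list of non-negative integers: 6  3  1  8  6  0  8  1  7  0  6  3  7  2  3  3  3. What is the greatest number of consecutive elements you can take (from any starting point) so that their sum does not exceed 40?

Extend to the right; shrink from the left whenever the sum exceeds 40:
→ 6: sum 6, len 1
→ 3: sum 9, len 2
→ 1: sum 10, len 3
→ 8: sum 18, len 4
→ 6: sum 24, len 5
→ 0: sum 24, len 6
→ 8: sum 32, len 7
→ 1: sum 33, len 8
→ 7: sum 40, len 9
→ 0: sum 40, len 10
→ 6 (dropped 6): sum 40, len 10
→ 3 (dropped 3): sum 40, len 10
→ 7 (dropped 1, 8): sum 38, len 9
→ 2: sum 40, len 10
→ 3 (dropped 6): sum 37, len 10
→ 3: sum 40, len 11
→ 3 (dropped 0, 8): sum 35, len 10
Longest length seen: 11.

11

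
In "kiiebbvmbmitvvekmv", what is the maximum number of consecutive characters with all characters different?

[k] len 1
[k, i] len 2
[i] len 1
[i, e] len 2
[i, e, b] len 3
[b] len 1
[b, v] len 2
[b, v, m] len 3
[v, m, b] len 3
[b, m] len 2
[b, m, i] len 3
[b, m, i, t] len 4
[b, m, i, t, v] len 5
[v] len 1
[v, e] len 2
[v, e, k] len 3
[v, e, k, m] len 4
[e, k, m, v] len 4
Longest all-distinct length: 5.

5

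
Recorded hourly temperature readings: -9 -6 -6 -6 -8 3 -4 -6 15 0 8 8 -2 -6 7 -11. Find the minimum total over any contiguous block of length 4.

-27

(-9, -6, -6, -6) → sum -27
(-6, -6, -6, -8) → sum -26
(-6, -6, -8, 3) → sum -17
(-6, -8, 3, -4) → sum -15
(-8, 3, -4, -6) → sum -15
(3, -4, -6, 15) → sum 8
(-4, -6, 15, 0) → sum 5
(-6, 15, 0, 8) → sum 17
(15, 0, 8, 8) → sum 31
(0, 8, 8, -2) → sum 14
(8, 8, -2, -6) → sum 8
(8, -2, -6, 7) → sum 7
(-2, -6, 7, -11) → sum -12
Minimum of these is -27.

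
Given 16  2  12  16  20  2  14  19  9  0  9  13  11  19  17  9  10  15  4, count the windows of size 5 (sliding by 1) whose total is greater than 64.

6

16 2 12 16 20 → sum 66  > 64 ✓
2 12 16 20 2 → sum 52
12 16 20 2 14 → sum 64
16 20 2 14 19 → sum 71  > 64 ✓
20 2 14 19 9 → sum 64
2 14 19 9 0 → sum 44
14 19 9 0 9 → sum 51
19 9 0 9 13 → sum 50
9 0 9 13 11 → sum 42
0 9 13 11 19 → sum 52
9 13 11 19 17 → sum 69  > 64 ✓
13 11 19 17 9 → sum 69  > 64 ✓
11 19 17 9 10 → sum 66  > 64 ✓
19 17 9 10 15 → sum 70  > 64 ✓
17 9 10 15 4 → sum 55
6 windows satisfy the condition.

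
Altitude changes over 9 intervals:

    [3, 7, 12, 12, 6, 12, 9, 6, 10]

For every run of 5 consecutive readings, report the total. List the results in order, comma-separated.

(3, 7, 12, 12, 6) → sum 40
(7, 12, 12, 6, 12) → sum 49
(12, 12, 6, 12, 9) → sum 51
(12, 6, 12, 9, 6) → sum 45
(6, 12, 9, 6, 10) → sum 43

40, 49, 51, 45, 43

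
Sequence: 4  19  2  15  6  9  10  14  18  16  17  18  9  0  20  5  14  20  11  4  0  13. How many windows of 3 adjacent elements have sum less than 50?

4 19 2 → sum 25  < 50 ✓
19 2 15 → sum 36  < 50 ✓
2 15 6 → sum 23  < 50 ✓
15 6 9 → sum 30  < 50 ✓
6 9 10 → sum 25  < 50 ✓
9 10 14 → sum 33  < 50 ✓
10 14 18 → sum 42  < 50 ✓
14 18 16 → sum 48  < 50 ✓
18 16 17 → sum 51
16 17 18 → sum 51
17 18 9 → sum 44  < 50 ✓
18 9 0 → sum 27  < 50 ✓
9 0 20 → sum 29  < 50 ✓
0 20 5 → sum 25  < 50 ✓
20 5 14 → sum 39  < 50 ✓
5 14 20 → sum 39  < 50 ✓
14 20 11 → sum 45  < 50 ✓
20 11 4 → sum 35  < 50 ✓
11 4 0 → sum 15  < 50 ✓
4 0 13 → sum 17  < 50 ✓
18 windows satisfy the condition.

18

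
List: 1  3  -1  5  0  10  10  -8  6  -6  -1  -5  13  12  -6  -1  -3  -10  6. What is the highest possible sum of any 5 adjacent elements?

24

1 3 -1 5 0 → sum 8
3 -1 5 0 10 → sum 17
-1 5 0 10 10 → sum 24
5 0 10 10 -8 → sum 17
0 10 10 -8 6 → sum 18
10 10 -8 6 -6 → sum 12
10 -8 6 -6 -1 → sum 1
-8 6 -6 -1 -5 → sum -14
6 -6 -1 -5 13 → sum 7
-6 -1 -5 13 12 → sum 13
-1 -5 13 12 -6 → sum 13
-5 13 12 -6 -1 → sum 13
13 12 -6 -1 -3 → sum 15
12 -6 -1 -3 -10 → sum -8
-6 -1 -3 -10 6 → sum -14
Highest of these is 24.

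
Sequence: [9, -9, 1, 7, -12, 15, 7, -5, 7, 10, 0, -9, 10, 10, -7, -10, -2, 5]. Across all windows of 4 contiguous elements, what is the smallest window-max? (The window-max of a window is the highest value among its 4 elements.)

(9, -9, 1, 7) → max 9
(-9, 1, 7, -12) → max 7
(1, 7, -12, 15) → max 15
(7, -12, 15, 7) → max 15
(-12, 15, 7, -5) → max 15
(15, 7, -5, 7) → max 15
(7, -5, 7, 10) → max 10
(-5, 7, 10, 0) → max 10
(7, 10, 0, -9) → max 10
(10, 0, -9, 10) → max 10
(0, -9, 10, 10) → max 10
(-9, 10, 10, -7) → max 10
(10, 10, -7, -10) → max 10
(10, -7, -10, -2) → max 10
(-7, -10, -2, 5) → max 5
Smallest of these is 5.

5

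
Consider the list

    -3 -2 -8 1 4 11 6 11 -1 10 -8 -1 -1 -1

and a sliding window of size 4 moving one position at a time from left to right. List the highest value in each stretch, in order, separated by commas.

-3 -2 -8 1 → max 1
-2 -8 1 4 → max 4
-8 1 4 11 → max 11
1 4 11 6 → max 11
4 11 6 11 → max 11
11 6 11 -1 → max 11
6 11 -1 10 → max 11
11 -1 10 -8 → max 11
-1 10 -8 -1 → max 10
10 -8 -1 -1 → max 10
-8 -1 -1 -1 → max -1

1, 4, 11, 11, 11, 11, 11, 11, 10, 10, -1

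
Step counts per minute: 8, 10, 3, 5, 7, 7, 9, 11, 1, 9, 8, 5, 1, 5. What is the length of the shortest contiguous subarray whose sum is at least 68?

add 8: running sum 8 < 68
add 10: running sum 18 < 68
add 3: running sum 21 < 68
add 5: running sum 26 < 68
add 7: running sum 33 < 68
add 7: running sum 40 < 68
add 9: running sum 49 < 68
add 11: running sum 60 < 68
add 1: running sum 61 < 68
end 9: [8, 10, 3, 5, 7, 7, 9, 11, 1, 9] sum 70, len 10
end 10: [10, 3, 5, 7, 7, 9, 11, 1, 9, 8] sum 70, len 10
end 11: [10, 3, 5, 7, 7, 9, 11, 1, 9, 8, 5] sum 75, len 11
end 12: [10, 3, 5, 7, 7, 9, 11, 1, 9, 8, 5, 1] sum 76, len 12
end 13: [5, 7, 7, 9, 11, 1, 9, 8, 5, 1, 5] sum 68, len 11
Shortest qualifying length: 10.

10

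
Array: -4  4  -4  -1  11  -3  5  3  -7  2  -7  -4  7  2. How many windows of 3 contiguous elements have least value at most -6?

[-4, 4, -4] → min -4
[4, -4, -1] → min -4
[-4, -1, 11] → min -4
[-1, 11, -3] → min -3
[11, -3, 5] → min -3
[-3, 5, 3] → min -3
[5, 3, -7] → min -7  ≤ -6 ✓
[3, -7, 2] → min -7  ≤ -6 ✓
[-7, 2, -7] → min -7  ≤ -6 ✓
[2, -7, -4] → min -7  ≤ -6 ✓
[-7, -4, 7] → min -7  ≤ -6 ✓
[-4, 7, 2] → min -4
5 windows satisfy the condition.

5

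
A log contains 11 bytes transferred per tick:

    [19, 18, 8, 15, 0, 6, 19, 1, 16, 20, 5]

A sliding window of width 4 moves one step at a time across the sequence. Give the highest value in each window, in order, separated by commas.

19, 18, 15, 19, 19, 19, 20, 20

(19, 18, 8, 15) → max 19
(18, 8, 15, 0) → max 18
(8, 15, 0, 6) → max 15
(15, 0, 6, 19) → max 19
(0, 6, 19, 1) → max 19
(6, 19, 1, 16) → max 19
(19, 1, 16, 20) → max 20
(1, 16, 20, 5) → max 20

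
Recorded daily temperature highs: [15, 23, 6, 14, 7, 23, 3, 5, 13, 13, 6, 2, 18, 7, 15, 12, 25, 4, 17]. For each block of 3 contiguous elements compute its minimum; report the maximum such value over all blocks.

12

Window mins for each of the 17 positions:
(15, 23, 6) → min 6
(23, 6, 14) → min 6
(6, 14, 7) → min 6
(14, 7, 23) → min 7
(7, 23, 3) → min 3
(23, 3, 5) → min 3
(3, 5, 13) → min 3
(5, 13, 13) → min 5
(13, 13, 6) → min 6
(13, 6, 2) → min 2
(6, 2, 18) → min 2
(2, 18, 7) → min 2
(18, 7, 15) → min 7
(7, 15, 12) → min 7
(15, 12, 25) → min 12
(12, 25, 4) → min 4
(25, 4, 17) → min 4
Maximum of these is 12.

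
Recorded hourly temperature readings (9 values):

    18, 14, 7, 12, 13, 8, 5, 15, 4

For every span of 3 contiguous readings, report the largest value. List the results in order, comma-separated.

18, 14, 13, 13, 13, 15, 15

Sliding a size-3 window across the 9 values:
(18, 14, 7) → max 18
(14, 7, 12) → max 14
(7, 12, 13) → max 13
(12, 13, 8) → max 13
(13, 8, 5) → max 13
(8, 5, 15) → max 15
(5, 15, 4) → max 15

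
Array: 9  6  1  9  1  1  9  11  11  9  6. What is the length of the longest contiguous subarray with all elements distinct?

[9] len 1
[9, 6] len 2
[9, 6, 1] len 3
[6, 1, 9] len 3
[9, 1] len 2
[1] len 1
[1, 9] len 2
[1, 9, 11] len 3
[11] len 1
[11, 9] len 2
[11, 9, 6] len 3
Longest all-distinct length: 3.

3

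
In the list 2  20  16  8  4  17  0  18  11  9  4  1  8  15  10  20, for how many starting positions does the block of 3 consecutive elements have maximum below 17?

(2, 20, 16) → max 20
(20, 16, 8) → max 20
(16, 8, 4) → max 16  < 17 ✓
(8, 4, 17) → max 17
(4, 17, 0) → max 17
(17, 0, 18) → max 18
(0, 18, 11) → max 18
(18, 11, 9) → max 18
(11, 9, 4) → max 11  < 17 ✓
(9, 4, 1) → max 9  < 17 ✓
(4, 1, 8) → max 8  < 17 ✓
(1, 8, 15) → max 15  < 17 ✓
(8, 15, 10) → max 15  < 17 ✓
(15, 10, 20) → max 20
6 windows satisfy the condition.

6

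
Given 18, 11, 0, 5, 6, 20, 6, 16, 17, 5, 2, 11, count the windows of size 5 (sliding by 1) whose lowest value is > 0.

5

18 11 0 5 6 → min 0
11 0 5 6 20 → min 0
0 5 6 20 6 → min 0
5 6 20 6 16 → min 5  > 0 ✓
6 20 6 16 17 → min 6  > 0 ✓
20 6 16 17 5 → min 5  > 0 ✓
6 16 17 5 2 → min 2  > 0 ✓
16 17 5 2 11 → min 2  > 0 ✓
5 windows satisfy the condition.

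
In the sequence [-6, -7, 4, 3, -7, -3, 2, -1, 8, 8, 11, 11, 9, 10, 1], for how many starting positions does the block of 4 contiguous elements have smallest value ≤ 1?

9

(-6, -7, 4, 3) → min -7  ≤ 1 ✓
(-7, 4, 3, -7) → min -7  ≤ 1 ✓
(4, 3, -7, -3) → min -7  ≤ 1 ✓
(3, -7, -3, 2) → min -7  ≤ 1 ✓
(-7, -3, 2, -1) → min -7  ≤ 1 ✓
(-3, 2, -1, 8) → min -3  ≤ 1 ✓
(2, -1, 8, 8) → min -1  ≤ 1 ✓
(-1, 8, 8, 11) → min -1  ≤ 1 ✓
(8, 8, 11, 11) → min 8
(8, 11, 11, 9) → min 8
(11, 11, 9, 10) → min 9
(11, 9, 10, 1) → min 1  ≤ 1 ✓
9 windows satisfy the condition.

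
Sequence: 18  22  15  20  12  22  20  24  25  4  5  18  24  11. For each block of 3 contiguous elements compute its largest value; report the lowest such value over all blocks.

18

(18, 22, 15) → max 22
(22, 15, 20) → max 22
(15, 20, 12) → max 20
(20, 12, 22) → max 22
(12, 22, 20) → max 22
(22, 20, 24) → max 24
(20, 24, 25) → max 25
(24, 25, 4) → max 25
(25, 4, 5) → max 25
(4, 5, 18) → max 18
(5, 18, 24) → max 24
(18, 24, 11) → max 24
Lowest of these is 18.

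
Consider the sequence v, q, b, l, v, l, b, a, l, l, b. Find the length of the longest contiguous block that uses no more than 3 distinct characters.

6

[v] 1 distinct, len 1
[v, q] 2 distinct, len 2
[v, q, b] 3 distinct, len 3
[q, b, l] 3 distinct, len 3
[b, l, v] 3 distinct, len 3
[b, l, v, l] 3 distinct, len 4
[b, l, v, l, b] 3 distinct, len 5
[l, b, a] 3 distinct, len 3
[l, b, a, l] 3 distinct, len 4
[l, b, a, l, l] 3 distinct, len 5
[l, b, a, l, l, b] 3 distinct, len 6
Longest length with ≤3 distinct: 6.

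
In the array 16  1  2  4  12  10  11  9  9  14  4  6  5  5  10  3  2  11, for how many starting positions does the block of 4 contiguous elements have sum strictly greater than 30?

6

(16, 1, 2, 4) → sum 23
(1, 2, 4, 12) → sum 19
(2, 4, 12, 10) → sum 28
(4, 12, 10, 11) → sum 37  > 30 ✓
(12, 10, 11, 9) → sum 42  > 30 ✓
(10, 11, 9, 9) → sum 39  > 30 ✓
(11, 9, 9, 14) → sum 43  > 30 ✓
(9, 9, 14, 4) → sum 36  > 30 ✓
(9, 14, 4, 6) → sum 33  > 30 ✓
(14, 4, 6, 5) → sum 29
(4, 6, 5, 5) → sum 20
(6, 5, 5, 10) → sum 26
(5, 5, 10, 3) → sum 23
(5, 10, 3, 2) → sum 20
(10, 3, 2, 11) → sum 26
6 windows satisfy the condition.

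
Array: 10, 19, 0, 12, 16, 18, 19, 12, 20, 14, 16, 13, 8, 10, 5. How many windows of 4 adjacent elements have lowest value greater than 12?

[10, 19, 0, 12] → min 0
[19, 0, 12, 16] → min 0
[0, 12, 16, 18] → min 0
[12, 16, 18, 19] → min 12
[16, 18, 19, 12] → min 12
[18, 19, 12, 20] → min 12
[19, 12, 20, 14] → min 12
[12, 20, 14, 16] → min 12
[20, 14, 16, 13] → min 13  > 12 ✓
[14, 16, 13, 8] → min 8
[16, 13, 8, 10] → min 8
[13, 8, 10, 5] → min 5
1 window satisfy the condition.

1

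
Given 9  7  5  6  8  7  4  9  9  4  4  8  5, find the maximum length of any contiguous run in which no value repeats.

6

[9] len 1
[9, 7] len 2
[9, 7, 5] len 3
[9, 7, 5, 6] len 4
[9, 7, 5, 6, 8] len 5
[5, 6, 8, 7] len 4
[5, 6, 8, 7, 4] len 5
[5, 6, 8, 7, 4, 9] len 6
[9] len 1
[9, 4] len 2
[4] len 1
[4, 8] len 2
[4, 8, 5] len 3
Longest all-distinct length: 6.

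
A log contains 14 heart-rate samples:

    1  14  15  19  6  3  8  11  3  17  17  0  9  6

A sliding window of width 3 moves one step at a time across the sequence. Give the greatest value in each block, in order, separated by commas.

(1, 14, 15) → max 15
(14, 15, 19) → max 19
(15, 19, 6) → max 19
(19, 6, 3) → max 19
(6, 3, 8) → max 8
(3, 8, 11) → max 11
(8, 11, 3) → max 11
(11, 3, 17) → max 17
(3, 17, 17) → max 17
(17, 17, 0) → max 17
(17, 0, 9) → max 17
(0, 9, 6) → max 9

15, 19, 19, 19, 8, 11, 11, 17, 17, 17, 17, 9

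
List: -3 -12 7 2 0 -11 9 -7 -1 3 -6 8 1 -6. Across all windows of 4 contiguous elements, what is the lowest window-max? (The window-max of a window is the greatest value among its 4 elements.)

-3 -12 7 2 → max 7
-12 7 2 0 → max 7
7 2 0 -11 → max 7
2 0 -11 9 → max 9
0 -11 9 -7 → max 9
-11 9 -7 -1 → max 9
9 -7 -1 3 → max 9
-7 -1 3 -6 → max 3
-1 3 -6 8 → max 8
3 -6 8 1 → max 8
-6 8 1 -6 → max 8
Lowest of these is 3.

3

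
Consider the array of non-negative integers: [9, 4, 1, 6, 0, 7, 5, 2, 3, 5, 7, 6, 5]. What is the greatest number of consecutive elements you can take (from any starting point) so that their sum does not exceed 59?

Extend to the right; shrink from the left whenever the sum exceeds 59:
[9] sum 9 len 1
[9, 4] sum 13 len 2
[9, 4, 1] sum 14 len 3
[9, 4, 1, 6] sum 20 len 4
[9, 4, 1, 6, 0] sum 20 len 5
[9, 4, 1, 6, 0, 7] sum 27 len 6
[9, 4, 1, 6, 0, 7, 5] sum 32 len 7
[9, 4, 1, 6, 0, 7, 5, 2] sum 34 len 8
[9, 4, 1, 6, 0, 7, 5, 2, 3] sum 37 len 9
[9, 4, 1, 6, 0, 7, 5, 2, 3, 5] sum 42 len 10
[9, 4, 1, 6, 0, 7, 5, 2, 3, 5, 7] sum 49 len 11
[9, 4, 1, 6, 0, 7, 5, 2, 3, 5, 7, 6] sum 55 len 12
[4, 1, 6, 0, 7, 5, 2, 3, 5, 7, 6, 5] sum 51 len 12
Longest length seen: 12.

12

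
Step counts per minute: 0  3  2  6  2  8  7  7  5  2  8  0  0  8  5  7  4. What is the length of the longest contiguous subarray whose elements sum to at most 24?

6

Extend to the right; shrink from the left whenever the sum exceeds 24:
→ 0: sum 0, len 1
→ 3: sum 3, len 2
→ 2: sum 5, len 3
→ 6: sum 11, len 4
→ 2: sum 13, len 5
→ 8: sum 21, len 6
→ 7 (dropped 0, 3, 2): sum 23, len 4
→ 7 (dropped 6): sum 24, len 4
→ 5 (dropped 2, 8): sum 19, len 3
→ 2: sum 21, len 4
→ 8 (dropped 7): sum 22, len 4
→ 0: sum 22, len 5
→ 0: sum 22, len 6
→ 8 (dropped 7): sum 23, len 6
→ 5 (dropped 5): sum 23, len 6
→ 7 (dropped 2, 8): sum 20, len 5
→ 4: sum 24, len 6
Longest length seen: 6.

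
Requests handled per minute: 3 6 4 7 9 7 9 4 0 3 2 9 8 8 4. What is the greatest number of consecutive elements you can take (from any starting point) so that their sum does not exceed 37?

[3] sum 3 len 1
[3, 6] sum 9 len 2
[3, 6, 4] sum 13 len 3
[3, 6, 4, 7] sum 20 len 4
[3, 6, 4, 7, 9] sum 29 len 5
[3, 6, 4, 7, 9, 7] sum 36 len 6
[4, 7, 9, 7, 9] sum 36 len 5
[7, 9, 7, 9, 4] sum 36 len 5
[7, 9, 7, 9, 4, 0] sum 36 len 6
[9, 7, 9, 4, 0, 3] sum 32 len 6
[9, 7, 9, 4, 0, 3, 2] sum 34 len 7
[7, 9, 4, 0, 3, 2, 9] sum 34 len 7
[9, 4, 0, 3, 2, 9, 8] sum 35 len 7
[4, 0, 3, 2, 9, 8, 8] sum 34 len 7
[0, 3, 2, 9, 8, 8, 4] sum 34 len 7
Longest length seen: 7.

7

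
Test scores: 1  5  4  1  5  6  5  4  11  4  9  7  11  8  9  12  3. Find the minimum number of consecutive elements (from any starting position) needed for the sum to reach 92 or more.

add 1: running sum 1 < 92
add 5: running sum 6 < 92
add 4: running sum 10 < 92
add 1: running sum 11 < 92
add 5: running sum 16 < 92
add 6: running sum 22 < 92
add 5: running sum 27 < 92
add 4: running sum 31 < 92
add 11: running sum 42 < 92
add 4: running sum 46 < 92
add 9: running sum 55 < 92
add 7: running sum 62 < 92
add 11: running sum 73 < 92
add 8: running sum 81 < 92
add 9: running sum 90 < 92
end 15: [1, 5, 6, 5, 4, 11, 4, 9, 7, 11, 8, 9, 12] sum 92, len 13
end 16: [5, 6, 5, 4, 11, 4, 9, 7, 11, 8, 9, 12, 3] sum 94, len 13
Shortest qualifying length: 13.

13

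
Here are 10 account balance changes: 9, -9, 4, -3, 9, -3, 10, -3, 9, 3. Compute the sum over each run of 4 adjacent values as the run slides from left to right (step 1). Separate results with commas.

1, 1, 7, 13, 13, 13, 19

[9, -9, 4, -3] → sum 1
[-9, 4, -3, 9] → sum 1
[4, -3, 9, -3] → sum 7
[-3, 9, -3, 10] → sum 13
[9, -3, 10, -3] → sum 13
[-3, 10, -3, 9] → sum 13
[10, -3, 9, 3] → sum 19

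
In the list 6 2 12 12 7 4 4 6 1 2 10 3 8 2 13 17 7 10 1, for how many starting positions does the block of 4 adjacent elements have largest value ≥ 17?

4

(6, 2, 12, 12) → max 12
(2, 12, 12, 7) → max 12
(12, 12, 7, 4) → max 12
(12, 7, 4, 4) → max 12
(7, 4, 4, 6) → max 7
(4, 4, 6, 1) → max 6
(4, 6, 1, 2) → max 6
(6, 1, 2, 10) → max 10
(1, 2, 10, 3) → max 10
(2, 10, 3, 8) → max 10
(10, 3, 8, 2) → max 10
(3, 8, 2, 13) → max 13
(8, 2, 13, 17) → max 17  ≥ 17 ✓
(2, 13, 17, 7) → max 17  ≥ 17 ✓
(13, 17, 7, 10) → max 17  ≥ 17 ✓
(17, 7, 10, 1) → max 17  ≥ 17 ✓
4 windows satisfy the condition.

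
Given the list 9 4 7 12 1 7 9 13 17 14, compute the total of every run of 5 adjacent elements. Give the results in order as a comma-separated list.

33, 31, 36, 42, 47, 60

9 4 7 12 1 → sum 33
4 7 12 1 7 → sum 31
7 12 1 7 9 → sum 36
12 1 7 9 13 → sum 42
1 7 9 13 17 → sum 47
7 9 13 17 14 → sum 60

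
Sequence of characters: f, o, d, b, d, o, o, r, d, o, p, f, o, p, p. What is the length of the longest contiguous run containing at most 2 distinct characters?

add f: window [f] (1 distinct), len 1
add o: window [f, o] (2 distinct), len 2
add d: window [o, d] (2 distinct), len 2
add b: window [d, b] (2 distinct), len 2
add d: window [d, b, d] (2 distinct), len 3
add o: window [d, o] (2 distinct), len 2
add o: window [d, o, o] (2 distinct), len 3
add r: window [o, o, r] (2 distinct), len 3
add d: window [r, d] (2 distinct), len 2
add o: window [d, o] (2 distinct), len 2
add p: window [o, p] (2 distinct), len 2
add f: window [p, f] (2 distinct), len 2
add o: window [f, o] (2 distinct), len 2
add p: window [o, p] (2 distinct), len 2
add p: window [o, p, p] (2 distinct), len 3
Longest length with ≤2 distinct: 3.

3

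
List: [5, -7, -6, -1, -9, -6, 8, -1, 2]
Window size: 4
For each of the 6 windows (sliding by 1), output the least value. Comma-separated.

-7, -9, -9, -9, -9, -6

[5, -7, -6, -1] → min -7
[-7, -6, -1, -9] → min -9
[-6, -1, -9, -6] → min -9
[-1, -9, -6, 8] → min -9
[-9, -6, 8, -1] → min -9
[-6, 8, -1, 2] → min -6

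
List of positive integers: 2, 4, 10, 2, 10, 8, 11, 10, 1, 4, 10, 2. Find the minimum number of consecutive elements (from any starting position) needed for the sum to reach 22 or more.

Extend right; whenever the sum reaches 22, record the length and shrink from the left:
add 2: running sum 2 < 22
add 4: running sum 6 < 22
add 10: running sum 16 < 22
add 2: running sum 18 < 22
end 4: [10, 2, 10] sum 22, len 3
end 5: [10, 2, 10, 8] sum 30, len 4
end 6: [10, 8, 11] sum 29, len 3
end 7: [8, 11, 10] sum 29, len 3
end 8: [11, 10, 1] sum 22, len 3
end 9: [11, 10, 1, 4] sum 26, len 4
end 10: [10, 1, 4, 10] sum 25, len 4
end 11: [10, 1, 4, 10, 2] sum 27, len 5
Shortest qualifying length: 3.

3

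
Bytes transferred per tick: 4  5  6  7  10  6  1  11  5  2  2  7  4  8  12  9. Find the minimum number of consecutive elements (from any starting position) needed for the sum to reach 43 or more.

Extend right; whenever the sum reaches 43, record the length and shrink from the left:
add 4: running sum 4 < 43
add 5: running sum 9 < 43
add 6: running sum 15 < 43
add 7: running sum 22 < 43
add 10: running sum 32 < 43
add 6: running sum 38 < 43
add 1: running sum 39 < 43
end 7: [5, 6, 7, 10, 6, 1, 11] sum 46, len 7
end 8: [6, 7, 10, 6, 1, 11, 5] sum 46, len 7
end 9: [6, 7, 10, 6, 1, 11, 5, 2] sum 48, len 8
end 10: [7, 10, 6, 1, 11, 5, 2, 2] sum 44, len 8
end 11: [10, 6, 1, 11, 5, 2, 2, 7] sum 44, len 8
end 12: [10, 6, 1, 11, 5, 2, 2, 7, 4] sum 48, len 9
end 13: [6, 1, 11, 5, 2, 2, 7, 4, 8] sum 46, len 9
end 14: [11, 5, 2, 2, 7, 4, 8, 12] sum 51, len 8
end 15: [2, 2, 7, 4, 8, 12, 9] sum 44, len 7
Shortest qualifying length: 7.

7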